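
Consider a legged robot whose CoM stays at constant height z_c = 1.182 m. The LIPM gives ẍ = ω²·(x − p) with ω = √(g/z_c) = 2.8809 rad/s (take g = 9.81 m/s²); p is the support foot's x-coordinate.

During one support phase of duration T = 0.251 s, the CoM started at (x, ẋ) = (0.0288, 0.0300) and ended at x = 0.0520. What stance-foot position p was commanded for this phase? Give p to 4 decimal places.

ωT = 2.8809·0.251 = 0.723106; cosh(ωT) = 1.273033, sinh(ωT) = 0.787791
x(T) = p + (x₀−p)·cosh(ωT) + (ẋ₀/ω)·sinh(ωT) ⇒ p·(1 − cosh) = x(T) − x₀·cosh − (ẋ₀/ω)·sinh
numerator   = 0.0520 − (0.0288)·1.273033 − (0.0300/2.8809)·0.787791 = 0.007133
denominator = 1 − 1.273033 = -0.273033
p = 0.007133 / -0.273033 = -0.0261

p = -0.0261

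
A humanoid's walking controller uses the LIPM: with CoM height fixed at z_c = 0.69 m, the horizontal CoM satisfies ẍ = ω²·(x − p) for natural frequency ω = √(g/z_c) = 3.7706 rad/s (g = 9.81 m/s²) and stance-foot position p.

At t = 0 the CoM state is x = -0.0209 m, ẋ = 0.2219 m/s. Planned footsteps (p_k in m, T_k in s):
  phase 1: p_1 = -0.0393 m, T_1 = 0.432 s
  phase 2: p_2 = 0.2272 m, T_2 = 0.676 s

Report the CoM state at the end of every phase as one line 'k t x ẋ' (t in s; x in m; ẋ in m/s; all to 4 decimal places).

1 0.4320 0.1537 0.7575
2 1.1080 1.0310 3.1118

phase 1: p=-0.0393, T=0.432, ωT=1.628899, cosh=2.647202, sinh=2.451057; start (x,ẋ)=(-0.020900, 0.221900) → end (x,ẋ)=(0.153653, 0.757466)
phase 2: p=0.2272, T=0.676, ωT=2.548926, cosh=6.435758, sinh=6.357593; start (x,ẋ)=(0.153653, 0.757466) → end (x,ẋ)=(1.031032, 3.111814)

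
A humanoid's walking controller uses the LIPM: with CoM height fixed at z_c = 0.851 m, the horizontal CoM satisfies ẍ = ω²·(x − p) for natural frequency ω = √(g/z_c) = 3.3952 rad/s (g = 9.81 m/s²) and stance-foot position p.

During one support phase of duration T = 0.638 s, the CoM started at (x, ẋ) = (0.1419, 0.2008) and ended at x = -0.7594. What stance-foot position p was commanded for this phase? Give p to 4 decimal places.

p = 0.4799

ωT = 3.3952·0.638 = 2.166138; cosh(ωT) = 4.419570, sinh(ωT) = 4.304951
x(T) = p + (x₀−p)·cosh(ωT) + (ẋ₀/ω)·sinh(ωT) ⇒ p·(1 − cosh) = x(T) − x₀·cosh − (ẋ₀/ω)·sinh
numerator   = -0.7594 − (0.1419)·4.419570 − (0.2008/3.3952)·4.304951 = -1.641142
denominator = 1 − 4.419570 = -3.419570
p = -1.641142 / -3.419570 = 0.4799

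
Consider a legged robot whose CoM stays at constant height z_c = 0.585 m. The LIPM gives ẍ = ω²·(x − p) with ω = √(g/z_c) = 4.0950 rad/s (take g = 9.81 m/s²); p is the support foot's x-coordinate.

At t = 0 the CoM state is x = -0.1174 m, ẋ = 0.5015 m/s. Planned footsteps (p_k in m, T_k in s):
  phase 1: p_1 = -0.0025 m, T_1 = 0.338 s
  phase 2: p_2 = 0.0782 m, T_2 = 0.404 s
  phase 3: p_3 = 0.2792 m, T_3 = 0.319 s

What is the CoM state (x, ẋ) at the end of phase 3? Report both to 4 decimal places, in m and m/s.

phase 1: p=-0.0025, T=0.338, ωT=1.384110, cosh=2.120909, sinh=1.870363; start (x,ẋ)=(-0.117400, 0.501500) → end (x,ẋ)=(-0.017136, 0.183601)
phase 2: p=0.0782, T=0.404, ωT=1.654380, cosh=2.710523, sinh=2.519313; start (x,ẋ)=(-0.017136, 0.183601) → end (x,ẋ)=(-0.067255, -0.485885)
phase 3: p=0.2792, T=0.319, ωT=1.306305, cosh=1.981662, sinh=1.710843; start (x,ẋ)=(-0.067255, -0.485885) → end (x,ẋ)=(-0.610354, -3.390092)

x = -0.6104, ẋ = -3.3901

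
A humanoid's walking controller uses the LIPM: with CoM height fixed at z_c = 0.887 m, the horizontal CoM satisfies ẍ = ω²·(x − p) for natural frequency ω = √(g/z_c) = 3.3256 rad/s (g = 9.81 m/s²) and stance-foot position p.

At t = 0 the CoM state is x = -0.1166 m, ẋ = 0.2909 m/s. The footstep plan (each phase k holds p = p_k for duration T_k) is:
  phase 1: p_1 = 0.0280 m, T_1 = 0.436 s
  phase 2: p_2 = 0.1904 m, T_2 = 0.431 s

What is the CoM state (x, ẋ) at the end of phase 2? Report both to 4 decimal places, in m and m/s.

x = -0.6864, ẋ = -2.7440

phase 1: p=0.0280, T=0.436, ωT=1.449962, cosh=2.248765, sinh=2.014186; start (x,ẋ)=(-0.116600, 0.290900) → end (x,ẋ)=(-0.120985, -0.314419)
phase 2: p=0.1904, T=0.431, ωT=1.433334, cosh=2.215583, sinh=1.977070; start (x,ẋ)=(-0.120985, -0.314419) → end (x,ẋ)=(-0.686421, -2.743959)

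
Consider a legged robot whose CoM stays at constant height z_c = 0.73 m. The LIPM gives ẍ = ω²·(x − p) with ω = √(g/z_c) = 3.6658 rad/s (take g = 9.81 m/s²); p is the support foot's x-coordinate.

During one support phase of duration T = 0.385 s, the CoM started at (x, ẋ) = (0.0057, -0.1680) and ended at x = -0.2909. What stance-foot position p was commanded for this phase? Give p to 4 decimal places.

p = 0.1833

ωT = 3.6658·0.385 = 1.411333; cosh(ωT) = 2.172619, sinh(ωT) = 1.928800
x(T) = p + (x₀−p)·cosh(ωT) + (ẋ₀/ω)·sinh(ωT) ⇒ p·(1 − cosh) = x(T) − x₀·cosh − (ẋ₀/ω)·sinh
numerator   = -0.2909 − (0.0057)·2.172619 − (-0.1680/3.6658)·1.928800 = -0.214889
denominator = 1 − 2.172619 = -1.172619
p = -0.214889 / -1.172619 = 0.1833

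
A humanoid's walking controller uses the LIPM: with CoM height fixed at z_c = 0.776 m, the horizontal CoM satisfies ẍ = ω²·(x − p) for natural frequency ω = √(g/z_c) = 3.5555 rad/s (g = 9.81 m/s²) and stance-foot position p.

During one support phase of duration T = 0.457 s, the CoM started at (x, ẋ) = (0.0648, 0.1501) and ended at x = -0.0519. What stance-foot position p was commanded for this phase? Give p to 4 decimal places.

ωT = 3.5555·0.457 = 1.624864; cosh(ωT) = 2.637332, sinh(ωT) = 2.440394
x(T) = p + (x₀−p)·cosh(ωT) + (ẋ₀/ω)·sinh(ωT) ⇒ p·(1 − cosh) = x(T) − x₀·cosh − (ẋ₀/ω)·sinh
numerator   = -0.0519 − (0.0648)·2.637332 − (0.1501/3.5555)·2.440394 = -0.325823
denominator = 1 − 2.637332 = -1.637332
p = -0.325823 / -1.637332 = 0.1990

p = 0.1990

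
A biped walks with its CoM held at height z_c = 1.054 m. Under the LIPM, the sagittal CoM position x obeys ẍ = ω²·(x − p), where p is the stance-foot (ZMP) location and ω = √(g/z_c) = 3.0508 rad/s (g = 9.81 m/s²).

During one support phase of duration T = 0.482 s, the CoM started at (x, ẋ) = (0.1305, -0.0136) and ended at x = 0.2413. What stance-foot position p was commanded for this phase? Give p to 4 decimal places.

p = 0.0375

ωT = 3.0508·0.482 = 1.470486; cosh(ωT) = 2.290581, sinh(ωT) = 2.060767
x(T) = p + (x₀−p)·cosh(ωT) + (ẋ₀/ω)·sinh(ωT) ⇒ p·(1 − cosh) = x(T) − x₀·cosh − (ẋ₀/ω)·sinh
numerator   = 0.2413 − (0.1305)·2.290581 − (-0.0136/3.0508)·2.060767 = -0.048434
denominator = 1 − 2.290581 = -1.290581
p = -0.048434 / -1.290581 = 0.0375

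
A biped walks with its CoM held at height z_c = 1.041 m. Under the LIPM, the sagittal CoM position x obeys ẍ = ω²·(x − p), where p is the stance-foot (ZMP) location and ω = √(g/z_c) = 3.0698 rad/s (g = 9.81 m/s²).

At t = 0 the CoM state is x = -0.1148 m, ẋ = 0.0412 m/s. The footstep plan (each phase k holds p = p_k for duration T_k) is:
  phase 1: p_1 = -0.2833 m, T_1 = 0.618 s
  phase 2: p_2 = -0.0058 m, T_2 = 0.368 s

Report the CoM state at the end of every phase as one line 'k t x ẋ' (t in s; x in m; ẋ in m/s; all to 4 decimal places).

1 0.6180 0.3347 1.8259
2 0.9860 1.4004 4.5689

phase 1: p=-0.2833, T=0.618, ωT=1.897136, cosh=3.408387, sinh=3.258389; start (x,ẋ)=(-0.114800, 0.041200) → end (x,ẋ)=(0.334744, 1.825864)
phase 2: p=-0.0058, T=0.368, ωT=1.129686, cosh=1.708910, sinh=1.385776; start (x,ẋ)=(0.334744, 1.825864) → end (x,ẋ)=(1.400395, 4.568932)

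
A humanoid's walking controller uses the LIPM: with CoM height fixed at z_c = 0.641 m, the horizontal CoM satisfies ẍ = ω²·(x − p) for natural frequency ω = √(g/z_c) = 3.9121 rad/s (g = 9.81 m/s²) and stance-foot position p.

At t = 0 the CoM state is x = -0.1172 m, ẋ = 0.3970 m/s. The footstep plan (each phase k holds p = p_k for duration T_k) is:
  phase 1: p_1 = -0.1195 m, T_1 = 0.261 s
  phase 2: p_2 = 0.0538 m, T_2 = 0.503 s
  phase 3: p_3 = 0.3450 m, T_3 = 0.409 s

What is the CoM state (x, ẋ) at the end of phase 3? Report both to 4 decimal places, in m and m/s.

x = 1.6258, ẋ = 5.2638

phase 1: p=-0.1195, T=0.261, ωT=1.021058, cosh=1.568172, sinh=1.207959; start (x,ẋ)=(-0.117200, 0.397000) → end (x,ẋ)=(0.006690, 0.633433)
phase 2: p=0.0538, T=0.503, ωT=1.967786, cosh=3.647293, sinh=3.507527; start (x,ẋ)=(0.006690, 0.633433) → end (x,ẋ)=(0.449904, 1.663889)
phase 3: p=0.3450, T=0.409, ωT=1.600049, cosh=2.577581, sinh=2.375694; start (x,ẋ)=(0.449904, 1.663889) → end (x,ẋ)=(1.625826, 5.263782)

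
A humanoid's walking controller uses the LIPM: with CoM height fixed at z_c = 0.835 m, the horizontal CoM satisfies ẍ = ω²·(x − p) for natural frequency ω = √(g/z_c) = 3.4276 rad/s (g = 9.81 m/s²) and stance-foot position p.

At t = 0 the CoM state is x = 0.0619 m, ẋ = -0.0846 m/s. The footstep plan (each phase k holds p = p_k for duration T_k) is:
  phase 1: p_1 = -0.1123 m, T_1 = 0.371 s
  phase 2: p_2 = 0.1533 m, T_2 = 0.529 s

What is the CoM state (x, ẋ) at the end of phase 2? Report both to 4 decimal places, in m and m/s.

x = 0.9566, ẋ = 2.8709

phase 1: p=-0.1123, T=0.371, ωT=1.271640, cosh=1.923534, sinh=1.643162; start (x,ẋ)=(0.061900, -0.084600) → end (x,ẋ)=(0.182223, 0.818381)
phase 2: p=0.1533, T=0.529, ωT=1.813200, cosh=3.146583, sinh=2.983452; start (x,ẋ)=(0.182223, 0.818381) → end (x,ẋ)=(0.956644, 2.870874)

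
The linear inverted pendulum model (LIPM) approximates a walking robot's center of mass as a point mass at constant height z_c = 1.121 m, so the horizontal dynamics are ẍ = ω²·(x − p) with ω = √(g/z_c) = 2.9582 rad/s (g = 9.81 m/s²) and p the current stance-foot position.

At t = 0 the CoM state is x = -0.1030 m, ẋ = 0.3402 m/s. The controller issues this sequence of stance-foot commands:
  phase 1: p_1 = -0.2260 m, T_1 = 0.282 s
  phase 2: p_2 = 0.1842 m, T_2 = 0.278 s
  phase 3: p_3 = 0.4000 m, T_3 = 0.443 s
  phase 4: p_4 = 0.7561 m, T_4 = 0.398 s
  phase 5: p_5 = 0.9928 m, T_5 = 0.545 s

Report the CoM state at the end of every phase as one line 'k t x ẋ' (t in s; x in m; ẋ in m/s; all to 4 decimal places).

1 0.2820 0.0498 0.8056
2 0.5600 0.2518 0.7286
3 1.0030 0.5287 0.6953
4 1.4010 0.6972 0.2473
5 1.9460 0.4236 -1.4601

phase 1: p=-0.2260, T=0.282, ωT=0.834212, cosh=1.368608, sinh=0.934392; start (x,ẋ)=(-0.103000, 0.340200) → end (x,ẋ)=(0.049796, 0.805587)
phase 2: p=0.1842, T=0.278, ωT=0.822380, cosh=1.357647, sinh=0.918262; start (x,ẋ)=(0.049796, 0.805587) → end (x,ẋ)=(0.251791, 0.728607)
phase 3: p=0.4000, T=0.443, ωT=1.310483, cosh=1.988826, sinh=1.719136; start (x,ẋ)=(0.251791, 0.728607) → end (x,ẋ)=(0.528663, 0.695349)
phase 4: p=0.7561, T=0.398, ωT=1.177364, cosh=1.776948, sinh=1.468858; start (x,ẋ)=(0.528663, 0.695349) → end (x,ẋ)=(0.697223, 0.247344)
phase 5: p=0.9928, T=0.545, ωT=1.612219, cosh=2.606685, sinh=2.407240; start (x,ẋ)=(0.697223, 0.247344) → end (x,ẋ)=(0.423601, -1.460084)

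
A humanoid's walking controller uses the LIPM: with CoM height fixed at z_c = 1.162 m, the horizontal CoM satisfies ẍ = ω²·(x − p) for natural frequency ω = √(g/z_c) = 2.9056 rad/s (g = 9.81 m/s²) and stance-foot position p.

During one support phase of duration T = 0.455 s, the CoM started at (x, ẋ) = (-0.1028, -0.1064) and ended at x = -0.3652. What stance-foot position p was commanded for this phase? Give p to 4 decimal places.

ωT = 2.9056·0.455 = 1.322048; cosh(ωT) = 2.008842, sinh(ωT) = 1.742253
x(T) = p + (x₀−p)·cosh(ωT) + (ẋ₀/ω)·sinh(ωT) ⇒ p·(1 − cosh) = x(T) − x₀·cosh − (ẋ₀/ω)·sinh
numerator   = -0.3652 − (-0.1028)·2.008842 − (-0.1064/2.9056)·1.742253 = -0.094892
denominator = 1 − 2.008842 = -1.008842
p = -0.094892 / -1.008842 = 0.0941

p = 0.0941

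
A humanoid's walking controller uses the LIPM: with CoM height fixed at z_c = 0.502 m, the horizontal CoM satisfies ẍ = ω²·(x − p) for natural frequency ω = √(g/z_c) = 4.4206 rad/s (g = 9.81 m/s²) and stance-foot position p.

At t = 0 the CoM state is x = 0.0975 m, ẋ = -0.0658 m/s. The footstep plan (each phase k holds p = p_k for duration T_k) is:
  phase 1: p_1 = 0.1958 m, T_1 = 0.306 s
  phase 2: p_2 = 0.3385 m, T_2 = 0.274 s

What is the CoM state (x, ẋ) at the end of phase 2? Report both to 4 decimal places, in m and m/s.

phase 1: p=0.1958, T=0.306, ωT=1.352704, cosh=2.063204, sinh=1.804664; start (x,ẋ)=(0.097500, -0.065800) → end (x,ẋ)=(-0.033875, -0.919967)
phase 2: p=0.3385, T=0.274, ωT=1.211244, cosh=1.827743, sinh=1.529917; start (x,ẋ)=(-0.033875, -0.919967) → end (x,ẋ)=(-0.660496, -4.199892)

x = -0.6605, ẋ = -4.1999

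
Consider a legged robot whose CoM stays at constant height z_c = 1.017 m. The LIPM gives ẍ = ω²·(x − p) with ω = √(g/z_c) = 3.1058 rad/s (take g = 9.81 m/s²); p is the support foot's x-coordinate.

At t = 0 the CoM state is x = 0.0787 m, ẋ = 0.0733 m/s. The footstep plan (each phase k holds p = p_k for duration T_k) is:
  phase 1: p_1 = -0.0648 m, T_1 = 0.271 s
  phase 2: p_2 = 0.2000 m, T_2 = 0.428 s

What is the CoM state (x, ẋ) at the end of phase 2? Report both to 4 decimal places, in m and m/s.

phase 1: p=-0.0648, T=0.271, ωT=0.841672, cosh=1.375616, sinh=0.944627; start (x,ẋ)=(0.078700, 0.073300) → end (x,ẋ)=(0.154895, 0.521836)
phase 2: p=0.2000, T=0.428, ωT=1.329282, cosh=2.021499, sinh=1.756832; start (x,ẋ)=(0.154895, 0.521836) → end (x,ẋ)=(0.404003, 0.808782)

x = 0.4040, ẋ = 0.8088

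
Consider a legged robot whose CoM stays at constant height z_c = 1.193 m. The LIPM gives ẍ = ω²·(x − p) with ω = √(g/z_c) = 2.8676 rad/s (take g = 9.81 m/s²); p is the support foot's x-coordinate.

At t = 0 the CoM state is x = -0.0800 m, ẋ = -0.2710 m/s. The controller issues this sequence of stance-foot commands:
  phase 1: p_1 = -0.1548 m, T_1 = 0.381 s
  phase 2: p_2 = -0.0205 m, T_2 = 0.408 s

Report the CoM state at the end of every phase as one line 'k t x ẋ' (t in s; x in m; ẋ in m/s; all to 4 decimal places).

phase 1: p=-0.1548, T=0.381, ωT=1.092556, cosh=1.658622, sinh=1.323263; start (x,ẋ)=(-0.080000, -0.271000) → end (x,ẋ)=(-0.155789, -0.165651)
phase 2: p=-0.0205, T=0.408, ωT=1.169981, cosh=1.766152, sinh=1.455779; start (x,ẋ)=(-0.155789, -0.165651) → end (x,ẋ)=(-0.343536, -0.857341)

1 0.3810 -0.1558 -0.1657
2 0.7890 -0.3435 -0.8573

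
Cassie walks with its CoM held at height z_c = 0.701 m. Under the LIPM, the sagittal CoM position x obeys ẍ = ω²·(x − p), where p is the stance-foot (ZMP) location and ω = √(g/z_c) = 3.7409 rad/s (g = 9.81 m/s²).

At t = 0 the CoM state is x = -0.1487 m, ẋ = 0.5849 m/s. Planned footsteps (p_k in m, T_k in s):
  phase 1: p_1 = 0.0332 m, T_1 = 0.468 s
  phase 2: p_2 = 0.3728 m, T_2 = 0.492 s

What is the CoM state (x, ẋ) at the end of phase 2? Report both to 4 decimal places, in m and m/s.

phase 1: p=0.0332, T=0.468, ωT=1.750741, cosh=2.966257, sinh=2.792612; start (x,ẋ)=(-0.148700, 0.584900) → end (x,ẋ)=(-0.069730, -0.165324)
phase 2: p=0.3728, T=0.492, ωT=1.840523, cosh=3.229283, sinh=3.070548; start (x,ẋ)=(-0.069730, -0.165324) → end (x,ẋ)=(-1.191952, -5.617045)

x = -1.1920, ẋ = -5.6170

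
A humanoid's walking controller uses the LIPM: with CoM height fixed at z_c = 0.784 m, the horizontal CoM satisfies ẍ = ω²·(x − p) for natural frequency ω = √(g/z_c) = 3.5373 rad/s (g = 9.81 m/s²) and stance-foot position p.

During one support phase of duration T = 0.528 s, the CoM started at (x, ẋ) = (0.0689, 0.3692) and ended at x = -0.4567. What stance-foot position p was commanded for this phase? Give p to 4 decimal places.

ωT = 3.5373·0.528 = 1.867694; cosh(ωT) = 3.313917, sinh(ωT) = 3.159437
x(T) = p + (x₀−p)·cosh(ωT) + (ẋ₀/ω)·sinh(ωT) ⇒ p·(1 − cosh) = x(T) − x₀·cosh − (ẋ₀/ω)·sinh
numerator   = -0.4567 − (0.0689)·3.313917 − (0.3692/3.5373)·3.159437 = -1.014790
denominator = 1 − 3.313917 = -2.313917
p = -1.014790 / -2.313917 = 0.4386

p = 0.4386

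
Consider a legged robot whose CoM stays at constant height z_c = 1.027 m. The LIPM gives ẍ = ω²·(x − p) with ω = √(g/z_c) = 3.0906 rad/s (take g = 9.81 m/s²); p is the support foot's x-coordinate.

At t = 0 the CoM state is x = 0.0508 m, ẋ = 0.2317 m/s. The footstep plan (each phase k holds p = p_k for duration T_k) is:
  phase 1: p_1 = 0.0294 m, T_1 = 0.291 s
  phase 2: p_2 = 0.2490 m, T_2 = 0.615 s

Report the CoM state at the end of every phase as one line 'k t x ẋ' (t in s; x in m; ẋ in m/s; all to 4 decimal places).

phase 1: p=0.0294, T=0.291, ωT=0.899365, cosh=1.432434, sinh=1.025606; start (x,ẋ)=(0.050800, 0.231700) → end (x,ẋ)=(0.136943, 0.399727)
phase 2: p=0.2490, T=0.615, ωT=1.900719, cosh=3.420082, sinh=3.270621; start (x,ẋ)=(0.136943, 0.399727) → end (x,ẋ)=(0.288767, 0.234409)

1 0.2910 0.1369 0.3997
2 0.9060 0.2888 0.2344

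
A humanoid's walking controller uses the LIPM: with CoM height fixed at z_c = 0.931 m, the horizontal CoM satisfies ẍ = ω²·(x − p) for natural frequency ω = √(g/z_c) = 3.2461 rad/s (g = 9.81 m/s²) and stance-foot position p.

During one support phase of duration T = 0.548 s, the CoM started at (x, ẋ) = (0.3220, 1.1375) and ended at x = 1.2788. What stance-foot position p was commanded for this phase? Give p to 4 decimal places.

ωT = 3.2461·0.548 = 1.778863; cosh(ωT) = 3.045973, sinh(ωT) = 2.877143
x(T) = p + (x₀−p)·cosh(ωT) + (ẋ₀/ω)·sinh(ωT) ⇒ p·(1 − cosh) = x(T) − x₀·cosh − (ẋ₀/ω)·sinh
numerator   = 1.2788 − (0.3220)·3.045973 − (1.1375/3.2461)·2.877143 = -0.710213
denominator = 1 − 3.045973 = -2.045973
p = -0.710213 / -2.045973 = 0.3471

p = 0.3471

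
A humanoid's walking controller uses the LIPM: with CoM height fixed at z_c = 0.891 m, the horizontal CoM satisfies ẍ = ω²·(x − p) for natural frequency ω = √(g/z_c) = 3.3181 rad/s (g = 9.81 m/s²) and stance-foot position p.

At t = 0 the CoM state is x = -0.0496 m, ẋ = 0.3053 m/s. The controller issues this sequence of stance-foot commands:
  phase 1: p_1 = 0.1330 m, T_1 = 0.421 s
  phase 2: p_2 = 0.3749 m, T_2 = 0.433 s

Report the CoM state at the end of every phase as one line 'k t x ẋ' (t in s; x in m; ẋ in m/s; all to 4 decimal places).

1 0.4210 -0.0841 -0.4949
2 0.8540 -0.9411 -4.1223

phase 1: p=0.1330, T=0.421, ωT=1.396920, cosh=2.145044, sinh=1.897686; start (x,ẋ)=(-0.049600, 0.305300) → end (x,ẋ)=(-0.084078, -0.494898)
phase 2: p=0.3749, T=0.433, ωT=1.436737, cosh=2.222325, sinh=1.984623; start (x,ẋ)=(-0.084078, -0.494898) → end (x,ẋ)=(-0.941106, -4.122274)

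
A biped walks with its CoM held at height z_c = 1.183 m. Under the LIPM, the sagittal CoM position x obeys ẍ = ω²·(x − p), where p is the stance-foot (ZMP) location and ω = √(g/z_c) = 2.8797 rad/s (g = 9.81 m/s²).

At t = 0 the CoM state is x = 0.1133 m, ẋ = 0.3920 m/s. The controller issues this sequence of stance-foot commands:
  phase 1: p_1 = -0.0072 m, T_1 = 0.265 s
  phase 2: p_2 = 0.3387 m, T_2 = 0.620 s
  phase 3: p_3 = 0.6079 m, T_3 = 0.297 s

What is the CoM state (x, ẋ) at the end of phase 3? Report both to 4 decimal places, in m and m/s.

phase 1: p=-0.0072, T=0.265, ωT=0.763121, cosh=1.305584, sinh=0.839375; start (x,ẋ)=(0.113300, 0.392000) → end (x,ẋ)=(0.264383, 0.803055)
phase 2: p=0.3387, T=0.620, ωT=1.785414, cosh=3.064888, sinh=2.897160; start (x,ẋ)=(0.264383, 0.803055) → end (x,ẋ)=(0.918851, 1.841252)
phase 3: p=0.6079, T=0.297, ωT=0.855271, cosh=1.388590, sinh=0.963422; start (x,ẋ)=(0.918851, 1.841252) → end (x,ẋ)=(1.655686, 3.419436)

x = 1.6557, ẋ = 3.4194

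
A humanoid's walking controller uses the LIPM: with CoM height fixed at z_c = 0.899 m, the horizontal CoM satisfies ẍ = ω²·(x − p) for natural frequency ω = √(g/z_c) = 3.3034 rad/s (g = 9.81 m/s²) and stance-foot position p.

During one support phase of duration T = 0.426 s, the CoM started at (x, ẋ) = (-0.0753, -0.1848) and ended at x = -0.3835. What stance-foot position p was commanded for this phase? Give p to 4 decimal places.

ωT = 3.3034·0.426 = 1.407248; cosh(ωT) = 2.164758, sinh(ωT) = 1.919942
x(T) = p + (x₀−p)·cosh(ωT) + (ẋ₀/ω)·sinh(ωT) ⇒ p·(1 − cosh) = x(T) − x₀·cosh − (ẋ₀/ω)·sinh
numerator   = -0.3835 − (-0.0753)·2.164758 − (-0.1848/3.3034)·1.919942 = -0.113088
denominator = 1 − 2.164758 = -1.164758
p = -0.113088 / -1.164758 = 0.0971

p = 0.0971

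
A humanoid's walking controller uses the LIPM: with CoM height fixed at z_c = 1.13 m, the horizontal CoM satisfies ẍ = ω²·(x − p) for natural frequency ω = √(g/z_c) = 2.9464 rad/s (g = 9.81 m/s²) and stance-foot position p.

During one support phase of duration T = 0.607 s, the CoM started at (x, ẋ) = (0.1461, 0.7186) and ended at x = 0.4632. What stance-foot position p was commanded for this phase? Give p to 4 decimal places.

p = 0.3350

ωT = 2.9464·0.607 = 1.788465; cosh(ωT) = 3.073741, sinh(ωT) = 2.906524
x(T) = p + (x₀−p)·cosh(ωT) + (ẋ₀/ω)·sinh(ωT) ⇒ p·(1 − cosh) = x(T) − x₀·cosh − (ẋ₀/ω)·sinh
numerator   = 0.4632 − (0.1461)·3.073741 − (0.7186/2.9464)·2.906524 = -0.694748
denominator = 1 − 3.073741 = -2.073741
p = -0.694748 / -2.073741 = 0.3350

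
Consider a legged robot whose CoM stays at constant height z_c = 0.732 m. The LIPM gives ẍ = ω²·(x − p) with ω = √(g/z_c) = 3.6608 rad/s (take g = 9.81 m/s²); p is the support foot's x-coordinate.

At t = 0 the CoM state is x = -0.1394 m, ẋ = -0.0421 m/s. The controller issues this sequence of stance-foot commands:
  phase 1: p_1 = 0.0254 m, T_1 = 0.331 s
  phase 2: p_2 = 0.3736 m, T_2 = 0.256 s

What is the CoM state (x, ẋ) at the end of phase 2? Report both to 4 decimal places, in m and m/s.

phase 1: p=0.0254, T=0.331, ωT=1.211725, cosh=1.828479, sinh=1.530795; start (x,ẋ)=(-0.139400, -0.042100) → end (x,ẋ)=(-0.293538, -1.000507)
phase 2: p=0.3736, T=0.256, ωT=0.937165, cosh=1.472235, sinh=1.080498; start (x,ẋ)=(-0.293538, -1.000507) → end (x,ẋ)=(-0.903887, -4.111838)

x = -0.9039, ẋ = -4.1118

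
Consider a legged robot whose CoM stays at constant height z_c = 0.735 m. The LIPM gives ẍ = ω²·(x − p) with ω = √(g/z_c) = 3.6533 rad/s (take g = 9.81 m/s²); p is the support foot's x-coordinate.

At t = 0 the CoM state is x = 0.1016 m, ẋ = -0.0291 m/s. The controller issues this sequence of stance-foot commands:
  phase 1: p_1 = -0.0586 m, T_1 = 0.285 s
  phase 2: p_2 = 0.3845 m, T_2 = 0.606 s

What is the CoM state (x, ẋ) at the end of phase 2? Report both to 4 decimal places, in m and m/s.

phase 1: p=-0.0586, T=0.285, ωT=1.041190, cosh=1.592811, sinh=1.239777; start (x,ẋ)=(0.101600, -0.029100) → end (x,ẋ)=(0.186693, 0.679239)
phase 2: p=0.3845, T=0.606, ωT=2.213900, cosh=4.630304, sinh=4.521031; start (x,ẋ)=(0.186693, 0.679239) → end (x,ẋ)=(0.309165, -0.122032)

x = 0.3092, ẋ = -0.1220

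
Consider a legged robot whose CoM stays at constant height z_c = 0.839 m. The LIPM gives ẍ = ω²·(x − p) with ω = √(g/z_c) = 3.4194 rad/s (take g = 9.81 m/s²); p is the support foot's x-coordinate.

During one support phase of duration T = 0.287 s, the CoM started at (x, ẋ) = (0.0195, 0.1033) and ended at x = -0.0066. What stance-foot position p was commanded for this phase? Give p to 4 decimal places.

p = 0.1360

ωT = 3.4194·0.287 = 0.981368; cosh(ωT) = 1.521451, sinh(ωT) = 1.146653
x(T) = p + (x₀−p)·cosh(ωT) + (ẋ₀/ω)·sinh(ωT) ⇒ p·(1 − cosh) = x(T) − x₀·cosh − (ẋ₀/ω)·sinh
numerator   = -0.0066 − (0.0195)·1.521451 − (0.1033/3.4194)·1.146653 = -0.070909
denominator = 1 − 1.521451 = -0.521451
p = -0.070909 / -0.521451 = 0.1360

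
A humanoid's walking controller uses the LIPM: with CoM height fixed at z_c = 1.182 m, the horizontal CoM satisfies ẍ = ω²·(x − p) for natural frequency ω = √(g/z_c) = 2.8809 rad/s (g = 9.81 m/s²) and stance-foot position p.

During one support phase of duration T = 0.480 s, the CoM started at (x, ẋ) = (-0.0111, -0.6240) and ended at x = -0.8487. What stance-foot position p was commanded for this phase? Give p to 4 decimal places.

p = 0.3761

ωT = 2.8809·0.480 = 1.382832; cosh(ωT) = 2.118521, sinh(ωT) = 1.867654
x(T) = p + (x₀−p)·cosh(ωT) + (ẋ₀/ω)·sinh(ωT) ⇒ p·(1 − cosh) = x(T) − x₀·cosh − (ẋ₀/ω)·sinh
numerator   = -0.8487 − (-0.0111)·2.118521 − (-0.6240/2.8809)·1.867654 = -0.420653
denominator = 1 − 2.118521 = -1.118521
p = -0.420653 / -1.118521 = 0.3761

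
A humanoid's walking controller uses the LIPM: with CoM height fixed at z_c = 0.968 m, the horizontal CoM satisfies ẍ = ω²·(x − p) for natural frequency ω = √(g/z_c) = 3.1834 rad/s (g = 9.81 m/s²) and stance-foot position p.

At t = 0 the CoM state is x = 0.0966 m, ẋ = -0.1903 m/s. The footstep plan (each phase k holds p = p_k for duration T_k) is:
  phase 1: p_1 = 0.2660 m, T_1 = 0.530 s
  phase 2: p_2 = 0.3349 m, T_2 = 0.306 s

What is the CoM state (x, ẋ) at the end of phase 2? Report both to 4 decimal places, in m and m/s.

x = -1.4136, ẋ = -5.4589

phase 1: p=0.2660, T=0.530, ωT=1.687202, cosh=2.794687, sinh=2.609651; start (x,ẋ)=(0.096600, -0.190300) → end (x,ẋ)=(-0.363422, -1.939130)
phase 2: p=0.3349, T=0.306, ωT=0.974120, cosh=1.513180, sinh=1.135656; start (x,ẋ)=(-0.363422, -1.939130) → end (x,ẋ)=(-1.413558, -5.458860)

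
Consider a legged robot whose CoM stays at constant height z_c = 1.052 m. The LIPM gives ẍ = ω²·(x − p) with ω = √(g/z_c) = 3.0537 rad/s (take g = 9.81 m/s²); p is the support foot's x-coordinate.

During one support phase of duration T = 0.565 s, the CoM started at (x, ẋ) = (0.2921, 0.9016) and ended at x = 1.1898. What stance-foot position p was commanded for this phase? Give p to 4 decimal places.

ωT = 3.0537·0.565 = 1.725340; cosh(ωT) = 2.896272, sinh(ωT) = 2.718160
x(T) = p + (x₀−p)·cosh(ωT) + (ẋ₀/ω)·sinh(ωT) ⇒ p·(1 − cosh) = x(T) − x₀·cosh − (ẋ₀/ω)·sinh
numerator   = 1.1898 − (0.2921)·2.896272 − (0.9016/3.0537)·2.718160 = -0.458734
denominator = 1 − 2.896272 = -1.896272
p = -0.458734 / -1.896272 = 0.2419

p = 0.2419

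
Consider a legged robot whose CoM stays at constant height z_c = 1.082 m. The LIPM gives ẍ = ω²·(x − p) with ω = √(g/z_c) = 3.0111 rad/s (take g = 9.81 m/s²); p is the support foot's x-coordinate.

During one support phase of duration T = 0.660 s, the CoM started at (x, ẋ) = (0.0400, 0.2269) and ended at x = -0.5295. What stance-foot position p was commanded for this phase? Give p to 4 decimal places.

ωT = 3.0111·0.660 = 1.987326; cosh(ωT) = 3.716530, sinh(ωT) = 3.579468
x(T) = p + (x₀−p)·cosh(ωT) + (ẋ₀/ω)·sinh(ωT) ⇒ p·(1 − cosh) = x(T) − x₀·cosh − (ẋ₀/ω)·sinh
numerator   = -0.5295 − (0.0400)·3.716530 − (0.2269/3.0111)·3.579468 = -0.947890
denominator = 1 − 3.716530 = -2.716530
p = -0.947890 / -2.716530 = 0.3489

p = 0.3489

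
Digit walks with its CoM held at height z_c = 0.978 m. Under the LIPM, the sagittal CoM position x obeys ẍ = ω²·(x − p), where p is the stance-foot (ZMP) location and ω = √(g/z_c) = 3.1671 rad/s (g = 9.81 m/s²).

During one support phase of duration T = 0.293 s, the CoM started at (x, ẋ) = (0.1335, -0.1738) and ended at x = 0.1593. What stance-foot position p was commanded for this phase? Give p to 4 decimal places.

p = -0.0489

ωT = 3.1671·0.293 = 0.927960; cosh(ωT) = 1.462352, sinh(ωT) = 1.066993
x(T) = p + (x₀−p)·cosh(ωT) + (ẋ₀/ω)·sinh(ωT) ⇒ p·(1 − cosh) = x(T) − x₀·cosh − (ẋ₀/ω)·sinh
numerator   = 0.1593 − (0.1335)·1.462352 − (-0.1738/3.1671)·1.066993 = 0.022629
denominator = 1 − 1.462352 = -0.462352
p = 0.022629 / -0.462352 = -0.0489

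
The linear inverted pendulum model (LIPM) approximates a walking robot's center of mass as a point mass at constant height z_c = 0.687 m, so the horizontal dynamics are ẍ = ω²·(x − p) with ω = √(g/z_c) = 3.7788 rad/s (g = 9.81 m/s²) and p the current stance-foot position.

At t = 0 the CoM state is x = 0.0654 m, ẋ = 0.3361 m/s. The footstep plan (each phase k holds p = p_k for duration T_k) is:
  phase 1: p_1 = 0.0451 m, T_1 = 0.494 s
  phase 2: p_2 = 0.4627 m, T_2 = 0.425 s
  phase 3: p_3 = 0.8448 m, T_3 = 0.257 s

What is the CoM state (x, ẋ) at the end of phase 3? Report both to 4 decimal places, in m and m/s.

phase 1: p=0.0451, T=0.494, ωT=1.866727, cosh=3.310863, sinh=3.156234; start (x,ẋ)=(0.065400, 0.336100) → end (x,ẋ)=(0.393037, 1.354894)
phase 2: p=0.4627, T=0.425, ωT=1.605990, cosh=2.591740, sinh=2.391050; start (x,ẋ)=(0.393037, 1.354894) → end (x,ẋ)=(1.139467, 2.882111)
phase 3: p=0.8448, T=0.257, ωT=0.971152, cosh=1.509815, sinh=1.131169; start (x,ẋ)=(1.139467, 2.882111) → end (x,ẋ)=(2.152441, 5.610996)

x = 2.1524, ẋ = 5.6110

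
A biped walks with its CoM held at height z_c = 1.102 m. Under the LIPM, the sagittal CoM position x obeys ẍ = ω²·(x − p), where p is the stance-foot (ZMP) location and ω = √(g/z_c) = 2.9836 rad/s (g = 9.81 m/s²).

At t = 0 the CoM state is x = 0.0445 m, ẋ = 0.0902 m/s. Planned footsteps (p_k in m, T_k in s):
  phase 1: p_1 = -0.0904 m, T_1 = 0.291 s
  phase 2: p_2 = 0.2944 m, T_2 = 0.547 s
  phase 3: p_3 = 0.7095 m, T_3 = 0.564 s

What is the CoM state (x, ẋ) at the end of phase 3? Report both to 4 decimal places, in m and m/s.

x = -0.3329, ẋ = -2.8428

phase 1: p=-0.0904, T=0.291, ωT=0.868228, cosh=1.401189, sinh=0.981495; start (x,ẋ)=(0.044500, 0.090200) → end (x,ẋ)=(0.128293, 0.521427)
phase 2: p=0.2944, T=0.547, ωT=1.632029, cosh=2.654887, sinh=2.459355; start (x,ẋ)=(0.128293, 0.521427) → end (x,ẋ)=(0.283212, 0.165480)
phase 3: p=0.7095, T=0.564, ωT=1.682750, cosh=2.783098, sinh=2.597236; start (x,ẋ)=(0.283212, 0.165480) → end (x,ẋ)=(-0.332850, -2.842807)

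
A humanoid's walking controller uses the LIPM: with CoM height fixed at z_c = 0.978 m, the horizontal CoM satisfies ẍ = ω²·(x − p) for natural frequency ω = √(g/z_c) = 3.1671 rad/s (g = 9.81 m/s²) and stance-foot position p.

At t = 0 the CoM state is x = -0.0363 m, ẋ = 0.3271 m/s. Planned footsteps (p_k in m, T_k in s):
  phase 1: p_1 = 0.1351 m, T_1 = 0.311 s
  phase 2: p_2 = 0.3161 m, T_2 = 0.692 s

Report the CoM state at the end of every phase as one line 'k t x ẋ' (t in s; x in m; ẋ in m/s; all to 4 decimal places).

1 0.3110 -0.0074 -0.1264
2 1.0030 -1.3259 -5.1002

phase 1: p=0.1351, T=0.311, ωT=0.984968, cosh=1.525589, sinh=1.152138; start (x,ẋ)=(-0.036300, 0.327100) → end (x,ẋ)=(-0.007392, -0.126407)
phase 2: p=0.3161, T=0.692, ωT=2.191633, cosh=4.530776, sinh=4.419042; start (x,ẋ)=(-0.007392, -0.126407) → end (x,ẋ)=(-1.325948, -5.100178)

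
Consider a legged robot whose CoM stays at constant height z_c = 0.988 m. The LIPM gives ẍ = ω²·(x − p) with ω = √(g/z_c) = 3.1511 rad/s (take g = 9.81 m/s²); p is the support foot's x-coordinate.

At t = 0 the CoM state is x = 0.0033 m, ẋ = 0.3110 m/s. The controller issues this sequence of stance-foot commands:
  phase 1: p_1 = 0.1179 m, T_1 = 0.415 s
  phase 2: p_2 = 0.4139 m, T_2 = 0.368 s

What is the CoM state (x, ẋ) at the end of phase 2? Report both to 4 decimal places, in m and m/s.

x = -0.2072, ẋ = -1.6078

phase 1: p=0.1179, T=0.415, ωT=1.307706, cosh=1.984061, sinh=1.713622; start (x,ẋ)=(0.003300, 0.311000) → end (x,ẋ)=(0.059654, -0.001773)
phase 2: p=0.4139, T=0.368, ωT=1.159605, cosh=1.751141, sinh=1.437531; start (x,ẋ)=(0.059654, -0.001773) → end (x,ẋ)=(-0.207244, -1.607772)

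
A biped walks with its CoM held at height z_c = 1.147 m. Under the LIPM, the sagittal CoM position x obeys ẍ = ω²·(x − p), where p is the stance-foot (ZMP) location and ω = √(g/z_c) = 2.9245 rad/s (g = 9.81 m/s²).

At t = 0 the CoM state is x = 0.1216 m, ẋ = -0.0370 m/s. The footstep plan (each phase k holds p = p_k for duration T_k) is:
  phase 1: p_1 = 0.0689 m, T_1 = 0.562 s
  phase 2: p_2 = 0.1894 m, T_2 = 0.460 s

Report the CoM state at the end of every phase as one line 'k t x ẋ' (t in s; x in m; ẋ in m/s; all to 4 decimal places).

phase 1: p=0.0689, T=0.562, ωT=1.643569, cosh=2.683445, sinh=2.490156; start (x,ẋ)=(0.121600, -0.037000) → end (x,ẋ)=(0.178813, 0.284498)
phase 2: p=0.1894, T=0.460, ωT=1.345270, cosh=2.049846, sinh=1.789377; start (x,ẋ)=(0.178813, 0.284498) → end (x,ẋ)=(0.341770, 0.527774)

1 0.5620 0.1788 0.2845
2 1.0220 0.3418 0.5278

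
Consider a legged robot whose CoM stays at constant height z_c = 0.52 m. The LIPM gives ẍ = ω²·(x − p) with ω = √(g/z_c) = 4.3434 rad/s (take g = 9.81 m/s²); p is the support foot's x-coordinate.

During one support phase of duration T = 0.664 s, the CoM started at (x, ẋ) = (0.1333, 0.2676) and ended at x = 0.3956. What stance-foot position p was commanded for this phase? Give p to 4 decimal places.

ωT = 4.3434·0.664 = 2.884018; cosh(ωT) = 8.970949, sinh(ωT) = 8.915039
x(T) = p + (x₀−p)·cosh(ωT) + (ẋ₀/ω)·sinh(ωT) ⇒ p·(1 − cosh) = x(T) − x₀·cosh − (ẋ₀/ω)·sinh
numerator   = 0.3956 − (0.1333)·8.970949 − (0.2676/4.3434)·8.915039 = -1.349489
denominator = 1 − 8.970949 = -7.970949
p = -1.349489 / -7.970949 = 0.1693

p = 0.1693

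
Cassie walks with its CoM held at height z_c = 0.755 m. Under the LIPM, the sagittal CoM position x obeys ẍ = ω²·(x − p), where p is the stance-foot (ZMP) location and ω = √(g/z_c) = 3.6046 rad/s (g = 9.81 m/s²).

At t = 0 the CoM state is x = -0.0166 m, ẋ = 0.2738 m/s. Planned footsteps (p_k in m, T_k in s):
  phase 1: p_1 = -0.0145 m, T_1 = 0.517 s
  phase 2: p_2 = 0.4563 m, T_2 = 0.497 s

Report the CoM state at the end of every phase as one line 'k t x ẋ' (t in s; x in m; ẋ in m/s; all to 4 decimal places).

1 0.5170 0.2175 0.8800
2 1.0140 0.4321 0.2029

phase 1: p=-0.0145, T=0.517, ωT=1.863578, cosh=3.300940, sinh=3.145823; start (x,ẋ)=(-0.016600, 0.273800) → end (x,ẋ)=(0.217520, 0.879985)
phase 2: p=0.4563, T=0.497, ωT=1.791486, cosh=3.082536, sinh=2.915824; start (x,ẋ)=(0.217520, 0.879985) → end (x,ẋ)=(0.432087, 0.202916)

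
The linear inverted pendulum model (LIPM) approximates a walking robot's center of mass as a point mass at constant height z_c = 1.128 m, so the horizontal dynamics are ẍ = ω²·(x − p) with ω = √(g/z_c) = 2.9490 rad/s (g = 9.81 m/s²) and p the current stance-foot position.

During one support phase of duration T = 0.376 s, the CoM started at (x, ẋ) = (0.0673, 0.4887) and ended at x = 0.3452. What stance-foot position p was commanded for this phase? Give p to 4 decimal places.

p = -0.0122

ωT = 2.9490·0.376 = 1.108824; cosh(ωT) = 1.680369, sinh(ωT) = 1.350423
x(T) = p + (x₀−p)·cosh(ωT) + (ẋ₀/ω)·sinh(ωT) ⇒ p·(1 − cosh) = x(T) − x₀·cosh − (ẋ₀/ω)·sinh
numerator   = 0.3452 − (0.0673)·1.680369 − (0.4887/2.9490)·1.350423 = 0.008323
denominator = 1 − 1.680369 = -0.680369
p = 0.008323 / -0.680369 = -0.0122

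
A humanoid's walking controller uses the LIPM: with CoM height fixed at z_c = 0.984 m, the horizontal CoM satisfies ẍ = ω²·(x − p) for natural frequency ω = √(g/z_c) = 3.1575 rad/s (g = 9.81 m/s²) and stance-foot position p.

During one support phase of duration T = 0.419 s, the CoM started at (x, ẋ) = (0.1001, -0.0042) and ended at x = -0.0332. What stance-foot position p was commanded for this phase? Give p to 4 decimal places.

ωT = 3.1575·0.419 = 1.322993; cosh(ωT) = 2.010489, sinh(ωT) = 1.744152
x(T) = p + (x₀−p)·cosh(ωT) + (ẋ₀/ω)·sinh(ωT) ⇒ p·(1 − cosh) = x(T) − x₀·cosh − (ẋ₀/ω)·sinh
numerator   = -0.0332 − (0.1001)·2.010489 − (-0.0042/3.1575)·1.744152 = -0.232130
denominator = 1 − 2.010489 = -1.010489
p = -0.232130 / -1.010489 = 0.2297

p = 0.2297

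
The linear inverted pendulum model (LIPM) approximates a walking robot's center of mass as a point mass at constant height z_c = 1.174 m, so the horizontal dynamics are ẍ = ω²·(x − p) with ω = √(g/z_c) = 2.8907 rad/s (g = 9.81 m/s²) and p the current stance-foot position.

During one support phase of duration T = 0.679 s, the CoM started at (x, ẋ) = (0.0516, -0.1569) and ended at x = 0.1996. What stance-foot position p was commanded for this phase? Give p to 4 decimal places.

ωT = 2.8907·0.679 = 1.962785; cosh(ωT) = 3.629798, sinh(ωT) = 3.489331
x(T) = p + (x₀−p)·cosh(ωT) + (ẋ₀/ω)·sinh(ωT) ⇒ p·(1 − cosh) = x(T) − x₀·cosh − (ẋ₀/ω)·sinh
numerator   = 0.1996 − (0.0516)·3.629798 − (-0.1569/2.8907)·3.489331 = 0.201695
denominator = 1 − 3.629798 = -2.629798
p = 0.201695 / -2.629798 = -0.0767

p = -0.0767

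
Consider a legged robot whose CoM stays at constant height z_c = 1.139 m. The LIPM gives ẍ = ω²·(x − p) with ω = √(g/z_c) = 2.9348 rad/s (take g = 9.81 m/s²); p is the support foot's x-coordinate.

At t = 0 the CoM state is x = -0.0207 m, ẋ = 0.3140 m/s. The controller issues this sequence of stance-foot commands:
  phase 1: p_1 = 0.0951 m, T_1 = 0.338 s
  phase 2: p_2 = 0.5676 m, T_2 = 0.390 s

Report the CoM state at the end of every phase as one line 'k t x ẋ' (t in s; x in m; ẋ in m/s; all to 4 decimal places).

1 0.3380 0.0419 0.0864
2 0.7280 -0.3002 -2.0280

phase 1: p=0.0951, T=0.338, ωT=0.991962, cosh=1.533685, sinh=1.162836; start (x,ẋ)=(-0.020700, 0.314000) → end (x,ẋ)=(0.041913, 0.086387)
phase 2: p=0.5676, T=0.390, ωT=1.144572, cosh=1.729728, sinh=1.411368; start (x,ẋ)=(0.041913, 0.086387) → end (x,ẋ)=(-0.300151, -2.028011)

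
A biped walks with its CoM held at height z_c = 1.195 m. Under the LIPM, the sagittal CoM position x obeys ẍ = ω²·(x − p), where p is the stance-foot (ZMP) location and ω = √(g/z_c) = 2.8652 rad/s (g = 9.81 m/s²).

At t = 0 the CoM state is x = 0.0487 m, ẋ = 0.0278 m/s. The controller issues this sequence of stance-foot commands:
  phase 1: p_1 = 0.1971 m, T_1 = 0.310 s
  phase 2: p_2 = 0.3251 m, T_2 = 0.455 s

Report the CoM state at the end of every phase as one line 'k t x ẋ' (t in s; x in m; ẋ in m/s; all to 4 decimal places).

1 0.3100 -0.0040 -0.3898
2 0.7650 -0.5576 -2.3790

phase 1: p=0.1971, T=0.310, ωT=0.888212, cosh=1.421085, sinh=1.009694; start (x,ẋ)=(0.048700, 0.027800) → end (x,ẋ)=(-0.003992, -0.389812)
phase 2: p=0.3251, T=0.455, ωT=1.303666, cosh=1.977154, sinh=1.705619; start (x,ẋ)=(-0.003992, -0.389812) → end (x,ẋ)=(-0.557616, -2.378972)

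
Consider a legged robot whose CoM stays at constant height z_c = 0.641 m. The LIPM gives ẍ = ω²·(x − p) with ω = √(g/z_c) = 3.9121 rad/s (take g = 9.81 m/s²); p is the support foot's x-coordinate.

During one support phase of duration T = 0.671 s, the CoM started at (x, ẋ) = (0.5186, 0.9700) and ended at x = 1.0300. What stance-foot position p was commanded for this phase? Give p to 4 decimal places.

ωT = 3.9121·0.671 = 2.625019; cosh(ωT) = 6.938638, sinh(ωT) = 6.866200
x(T) = p + (x₀−p)·cosh(ωT) + (ẋ₀/ω)·sinh(ωT) ⇒ p·(1 − cosh) = x(T) − x₀·cosh − (ẋ₀/ω)·sinh
numerator   = 1.0300 − (0.5186)·6.938638 − (0.9700/3.9121)·6.866200 = -4.270843
denominator = 1 − 6.938638 = -5.938638
p = -4.270843 / -5.938638 = 0.7192

p = 0.7192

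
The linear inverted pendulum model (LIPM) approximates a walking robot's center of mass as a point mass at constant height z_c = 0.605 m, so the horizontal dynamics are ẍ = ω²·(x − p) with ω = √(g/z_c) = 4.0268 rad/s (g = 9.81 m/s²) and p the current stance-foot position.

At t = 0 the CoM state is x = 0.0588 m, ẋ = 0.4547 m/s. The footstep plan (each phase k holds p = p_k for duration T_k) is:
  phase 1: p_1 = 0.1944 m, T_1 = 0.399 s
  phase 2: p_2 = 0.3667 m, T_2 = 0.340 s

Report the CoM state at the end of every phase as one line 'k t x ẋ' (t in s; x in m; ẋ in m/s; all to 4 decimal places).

1 0.3990 0.1129 -0.1274
2 0.7390 -0.2226 -2.1456

phase 1: p=0.1944, T=0.399, ωT=1.606693, cosh=2.593422, sinh=2.392873; start (x,ẋ)=(0.058800, 0.454700) → end (x,ẋ)=(0.112931, -0.127361)
phase 2: p=0.3667, T=0.340, ωT=1.369112, cosh=2.093095, sinh=1.838762; start (x,ẋ)=(0.112931, -0.127361) → end (x,ẋ)=(-0.222619, -2.145565)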